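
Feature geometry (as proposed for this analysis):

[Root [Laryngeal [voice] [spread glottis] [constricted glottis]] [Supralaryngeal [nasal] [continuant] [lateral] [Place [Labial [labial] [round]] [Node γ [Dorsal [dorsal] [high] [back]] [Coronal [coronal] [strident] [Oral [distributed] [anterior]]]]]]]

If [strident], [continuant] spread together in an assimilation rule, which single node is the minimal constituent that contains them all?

[strident] is immediately dominated by Coronal.
[continuant] is immediately dominated by Supralaryngeal.
These paths first converge at Supralaryngeal; no daughter of Supralaryngeal dominates all 2 features, so Supralaryngeal is the minimal constituent.

Supralaryngeal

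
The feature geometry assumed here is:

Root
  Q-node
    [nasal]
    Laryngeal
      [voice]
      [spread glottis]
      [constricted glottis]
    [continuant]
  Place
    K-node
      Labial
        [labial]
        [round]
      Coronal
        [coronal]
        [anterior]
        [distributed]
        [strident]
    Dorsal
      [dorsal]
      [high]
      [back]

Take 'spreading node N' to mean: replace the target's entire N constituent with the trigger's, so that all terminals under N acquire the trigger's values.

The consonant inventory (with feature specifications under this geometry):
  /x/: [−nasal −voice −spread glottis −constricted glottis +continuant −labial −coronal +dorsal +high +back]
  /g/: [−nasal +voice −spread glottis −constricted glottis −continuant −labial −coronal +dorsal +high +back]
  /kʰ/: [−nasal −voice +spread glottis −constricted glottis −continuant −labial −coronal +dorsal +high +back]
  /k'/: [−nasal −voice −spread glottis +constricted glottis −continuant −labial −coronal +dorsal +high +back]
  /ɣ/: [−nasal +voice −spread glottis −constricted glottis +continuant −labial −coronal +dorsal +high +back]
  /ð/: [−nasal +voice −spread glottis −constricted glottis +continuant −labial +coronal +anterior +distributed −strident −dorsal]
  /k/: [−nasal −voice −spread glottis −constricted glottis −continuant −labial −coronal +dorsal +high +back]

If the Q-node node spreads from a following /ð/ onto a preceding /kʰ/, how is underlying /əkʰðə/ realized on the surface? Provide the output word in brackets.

Terminals under Q-node in this geometry: [nasal], [voice], [spread glottis], [constricted glottis], [continuant].
The target acquires /ð/'s values for everything under Q-node — [−nasal], [+voice], [−spread glottis], [−constricted glottis], [+continuant] — while keeping its own [labial], [coronal], [dorsal], ….
Among the inventory, only /ɣ/ has exactly this specification, giving the surface form [əɣðə].

[əɣðə]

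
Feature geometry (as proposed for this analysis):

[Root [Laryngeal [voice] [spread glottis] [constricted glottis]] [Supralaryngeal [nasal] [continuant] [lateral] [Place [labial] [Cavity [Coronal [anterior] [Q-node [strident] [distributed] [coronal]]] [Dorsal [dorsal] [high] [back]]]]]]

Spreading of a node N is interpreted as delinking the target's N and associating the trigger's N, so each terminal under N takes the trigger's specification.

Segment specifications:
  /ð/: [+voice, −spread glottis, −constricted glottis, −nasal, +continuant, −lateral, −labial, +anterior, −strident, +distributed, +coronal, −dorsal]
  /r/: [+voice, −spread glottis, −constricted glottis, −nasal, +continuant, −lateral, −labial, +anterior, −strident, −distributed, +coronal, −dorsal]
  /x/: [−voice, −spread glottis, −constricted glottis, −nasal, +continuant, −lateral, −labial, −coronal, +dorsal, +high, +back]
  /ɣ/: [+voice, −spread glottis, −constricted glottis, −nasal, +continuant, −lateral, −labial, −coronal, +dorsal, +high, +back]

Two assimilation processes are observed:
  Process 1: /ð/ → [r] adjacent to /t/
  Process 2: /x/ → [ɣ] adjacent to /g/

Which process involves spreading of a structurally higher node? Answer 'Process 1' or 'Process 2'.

Process 2

Process 1 alters [distributed]; the lowest dominating node is [distributed] (depth 6 from Root).
Process 2 alters [voice]; the lowest dominating node is [voice] (depth 2 from Root).
[voice] (depth 2) sits above [distributed] (depth 6), making Process 2 the one with the higher spreading node.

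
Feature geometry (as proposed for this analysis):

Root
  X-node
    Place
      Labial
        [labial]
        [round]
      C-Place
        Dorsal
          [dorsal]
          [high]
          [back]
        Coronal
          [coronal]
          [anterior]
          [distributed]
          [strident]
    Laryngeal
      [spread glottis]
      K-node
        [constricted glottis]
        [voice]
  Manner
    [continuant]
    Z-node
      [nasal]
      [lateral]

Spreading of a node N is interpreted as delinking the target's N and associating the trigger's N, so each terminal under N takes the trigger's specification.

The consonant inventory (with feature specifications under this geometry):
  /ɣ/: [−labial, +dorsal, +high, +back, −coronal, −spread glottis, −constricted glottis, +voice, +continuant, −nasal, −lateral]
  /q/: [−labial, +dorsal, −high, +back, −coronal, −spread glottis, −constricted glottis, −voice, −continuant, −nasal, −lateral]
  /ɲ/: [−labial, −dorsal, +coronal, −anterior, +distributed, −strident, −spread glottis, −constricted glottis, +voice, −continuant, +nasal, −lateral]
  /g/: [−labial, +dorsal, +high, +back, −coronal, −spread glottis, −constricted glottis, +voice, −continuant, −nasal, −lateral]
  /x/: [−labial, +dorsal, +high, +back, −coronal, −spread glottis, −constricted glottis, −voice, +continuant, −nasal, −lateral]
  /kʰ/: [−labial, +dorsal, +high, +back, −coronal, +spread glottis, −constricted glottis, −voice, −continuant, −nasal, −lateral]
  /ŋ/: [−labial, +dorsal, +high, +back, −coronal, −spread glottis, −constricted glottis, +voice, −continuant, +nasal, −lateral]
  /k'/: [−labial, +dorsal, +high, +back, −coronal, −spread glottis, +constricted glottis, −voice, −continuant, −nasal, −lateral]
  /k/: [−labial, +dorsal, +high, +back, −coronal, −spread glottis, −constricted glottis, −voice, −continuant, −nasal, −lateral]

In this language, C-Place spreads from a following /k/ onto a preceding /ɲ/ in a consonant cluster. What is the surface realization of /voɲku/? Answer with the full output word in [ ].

[voŋku]

Terminals under C-Place in this geometry: [dorsal], [high], [back], [coronal], [anterior], [distributed], [strident].
After delinking /ɲ/'s C-Place and linking /k/'s, the affected terminals become [+dorsal], [+high], [+back], [−coronal]; [labial], [spread glottis], [constricted glottis], … (outside C-Place) are retained from /ɲ/.
The resulting bundle matches /ŋ/ in the inventory; substituting it for /ɲ/ gives [voŋku].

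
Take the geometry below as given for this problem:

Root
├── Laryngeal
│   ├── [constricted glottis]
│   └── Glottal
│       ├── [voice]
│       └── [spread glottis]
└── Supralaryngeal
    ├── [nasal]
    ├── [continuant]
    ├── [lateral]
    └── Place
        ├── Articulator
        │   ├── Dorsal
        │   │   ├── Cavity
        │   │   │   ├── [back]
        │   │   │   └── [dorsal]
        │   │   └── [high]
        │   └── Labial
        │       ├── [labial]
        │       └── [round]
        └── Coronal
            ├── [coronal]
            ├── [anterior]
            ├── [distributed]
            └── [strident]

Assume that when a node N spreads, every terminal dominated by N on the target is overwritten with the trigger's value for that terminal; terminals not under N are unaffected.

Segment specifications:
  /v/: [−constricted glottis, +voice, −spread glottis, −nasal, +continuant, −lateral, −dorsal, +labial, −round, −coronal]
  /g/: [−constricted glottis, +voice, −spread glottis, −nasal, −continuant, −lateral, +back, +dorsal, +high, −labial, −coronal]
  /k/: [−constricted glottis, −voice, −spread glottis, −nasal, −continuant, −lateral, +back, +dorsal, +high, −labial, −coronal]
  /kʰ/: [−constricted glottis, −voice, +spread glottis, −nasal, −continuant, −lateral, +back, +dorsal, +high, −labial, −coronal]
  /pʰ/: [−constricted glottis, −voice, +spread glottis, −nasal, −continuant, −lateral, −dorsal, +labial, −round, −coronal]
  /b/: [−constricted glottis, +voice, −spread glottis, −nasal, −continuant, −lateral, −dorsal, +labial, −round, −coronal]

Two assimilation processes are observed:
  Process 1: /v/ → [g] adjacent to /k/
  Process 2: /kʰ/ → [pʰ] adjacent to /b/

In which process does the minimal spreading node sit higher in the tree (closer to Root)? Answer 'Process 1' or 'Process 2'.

Process 1: the features that change are [continuant], [labial], [round], [dorsal], [high], [back]; the minimal node is Supralaryngeal (depth 1).
Process 2 alters [labial], [round], [dorsal], [high], [back]; the lowest common ancestor is Articulator (depth 3 from Root).
Supralaryngeal is closer to Root than Articulator, so Process 1 spreads the higher node.

Process 1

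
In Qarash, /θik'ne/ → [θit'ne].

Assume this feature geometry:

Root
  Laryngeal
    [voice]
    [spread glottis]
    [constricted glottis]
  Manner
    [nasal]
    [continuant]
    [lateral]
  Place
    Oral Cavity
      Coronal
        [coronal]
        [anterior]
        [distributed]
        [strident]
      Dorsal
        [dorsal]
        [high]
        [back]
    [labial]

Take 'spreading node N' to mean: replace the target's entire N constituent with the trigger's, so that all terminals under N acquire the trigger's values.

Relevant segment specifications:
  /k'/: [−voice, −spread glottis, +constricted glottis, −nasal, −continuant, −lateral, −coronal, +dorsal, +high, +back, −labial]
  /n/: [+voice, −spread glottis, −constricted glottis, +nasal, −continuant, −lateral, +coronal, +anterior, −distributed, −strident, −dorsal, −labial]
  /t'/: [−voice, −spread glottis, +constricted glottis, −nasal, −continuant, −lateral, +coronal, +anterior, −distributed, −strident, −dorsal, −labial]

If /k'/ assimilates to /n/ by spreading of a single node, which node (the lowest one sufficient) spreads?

Comparing /k'/ with its surface form [t'], the features that change are [coronal], [anterior], [distributed], [strident], [dorsal], [high], [back].
The smallest constituent containing every changed terminal is Oral Cavity — each of its daughters lacks at least one of the affected features.
Delinking /k'/'s Oral Cavity and associating /n/'s Oral Cavity gives precisely the feature bundle of [t'].
[constricted glottis], [voice] stay as in /k'/ although /n/ differs there, so no node dominating them spread; among the remaining candidates Oral Cavity is the lowest that derives the output.

Oral Cavity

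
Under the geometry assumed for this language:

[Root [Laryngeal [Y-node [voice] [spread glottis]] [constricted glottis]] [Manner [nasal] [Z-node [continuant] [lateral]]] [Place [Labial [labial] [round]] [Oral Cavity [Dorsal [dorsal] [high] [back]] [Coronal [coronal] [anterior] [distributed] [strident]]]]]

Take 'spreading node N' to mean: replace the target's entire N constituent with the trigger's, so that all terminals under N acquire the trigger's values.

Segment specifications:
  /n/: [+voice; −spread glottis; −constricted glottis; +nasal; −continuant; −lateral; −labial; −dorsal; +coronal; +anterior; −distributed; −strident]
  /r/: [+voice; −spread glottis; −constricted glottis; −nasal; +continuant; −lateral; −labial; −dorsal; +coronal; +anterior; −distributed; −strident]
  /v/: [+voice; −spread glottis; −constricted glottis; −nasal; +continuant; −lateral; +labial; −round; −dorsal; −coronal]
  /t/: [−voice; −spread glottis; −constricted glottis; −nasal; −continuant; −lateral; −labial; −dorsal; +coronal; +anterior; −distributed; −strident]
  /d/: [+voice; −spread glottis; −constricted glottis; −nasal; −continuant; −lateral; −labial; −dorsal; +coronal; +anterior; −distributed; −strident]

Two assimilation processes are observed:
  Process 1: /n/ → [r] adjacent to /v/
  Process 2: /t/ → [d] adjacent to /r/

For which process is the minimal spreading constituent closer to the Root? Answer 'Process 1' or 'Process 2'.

Process 1

Process 1: the features that change are [nasal], [continuant]; the minimal node is Manner (depth 1).
In Process 2, [voice] changes, so the minimal spreading node is [voice] at depth 3.
Manner is closer to Root than [voice], so Process 1 spreads the higher node.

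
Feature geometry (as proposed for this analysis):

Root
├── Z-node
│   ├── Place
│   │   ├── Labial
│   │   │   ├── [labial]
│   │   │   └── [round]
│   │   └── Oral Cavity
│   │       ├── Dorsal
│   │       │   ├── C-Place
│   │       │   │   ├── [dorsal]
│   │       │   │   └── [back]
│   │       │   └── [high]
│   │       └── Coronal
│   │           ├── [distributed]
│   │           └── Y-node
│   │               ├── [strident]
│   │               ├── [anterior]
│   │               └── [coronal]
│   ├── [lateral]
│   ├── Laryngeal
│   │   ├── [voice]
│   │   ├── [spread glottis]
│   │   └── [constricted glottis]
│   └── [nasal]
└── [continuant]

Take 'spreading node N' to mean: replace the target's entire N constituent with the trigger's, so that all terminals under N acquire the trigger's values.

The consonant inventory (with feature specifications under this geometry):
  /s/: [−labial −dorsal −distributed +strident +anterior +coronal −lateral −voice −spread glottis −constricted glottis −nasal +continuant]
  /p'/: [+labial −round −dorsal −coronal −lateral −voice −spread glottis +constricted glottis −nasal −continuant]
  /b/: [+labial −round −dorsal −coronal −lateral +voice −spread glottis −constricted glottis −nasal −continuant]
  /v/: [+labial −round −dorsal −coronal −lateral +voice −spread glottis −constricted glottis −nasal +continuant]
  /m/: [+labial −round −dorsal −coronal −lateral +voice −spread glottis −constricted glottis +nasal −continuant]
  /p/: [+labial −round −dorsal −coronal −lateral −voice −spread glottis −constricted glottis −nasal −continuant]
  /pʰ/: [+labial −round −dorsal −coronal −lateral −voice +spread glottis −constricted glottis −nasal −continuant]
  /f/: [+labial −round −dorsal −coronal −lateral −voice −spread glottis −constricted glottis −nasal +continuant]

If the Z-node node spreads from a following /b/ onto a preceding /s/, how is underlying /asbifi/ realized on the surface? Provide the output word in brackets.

[avbifi]

Z-node immediately or transitively dominates [labial], [round], [dorsal], [back], [high], [distributed], [strident], [anterior], [coronal], [lateral], [voice], [spread glottis], [constricted glottis], [nasal].
After delinking /s/'s Z-node and linking /b/'s, the affected terminals become [+labial], [−round], [−dorsal], [−coronal], [−lateral], [+voice], [−spread glottis], [−constricted glottis], [−nasal]; [continuant] (outside Z-node) are retained from /s/.
Among the inventory, only /v/ has exactly this specification, giving the surface form [avbifi].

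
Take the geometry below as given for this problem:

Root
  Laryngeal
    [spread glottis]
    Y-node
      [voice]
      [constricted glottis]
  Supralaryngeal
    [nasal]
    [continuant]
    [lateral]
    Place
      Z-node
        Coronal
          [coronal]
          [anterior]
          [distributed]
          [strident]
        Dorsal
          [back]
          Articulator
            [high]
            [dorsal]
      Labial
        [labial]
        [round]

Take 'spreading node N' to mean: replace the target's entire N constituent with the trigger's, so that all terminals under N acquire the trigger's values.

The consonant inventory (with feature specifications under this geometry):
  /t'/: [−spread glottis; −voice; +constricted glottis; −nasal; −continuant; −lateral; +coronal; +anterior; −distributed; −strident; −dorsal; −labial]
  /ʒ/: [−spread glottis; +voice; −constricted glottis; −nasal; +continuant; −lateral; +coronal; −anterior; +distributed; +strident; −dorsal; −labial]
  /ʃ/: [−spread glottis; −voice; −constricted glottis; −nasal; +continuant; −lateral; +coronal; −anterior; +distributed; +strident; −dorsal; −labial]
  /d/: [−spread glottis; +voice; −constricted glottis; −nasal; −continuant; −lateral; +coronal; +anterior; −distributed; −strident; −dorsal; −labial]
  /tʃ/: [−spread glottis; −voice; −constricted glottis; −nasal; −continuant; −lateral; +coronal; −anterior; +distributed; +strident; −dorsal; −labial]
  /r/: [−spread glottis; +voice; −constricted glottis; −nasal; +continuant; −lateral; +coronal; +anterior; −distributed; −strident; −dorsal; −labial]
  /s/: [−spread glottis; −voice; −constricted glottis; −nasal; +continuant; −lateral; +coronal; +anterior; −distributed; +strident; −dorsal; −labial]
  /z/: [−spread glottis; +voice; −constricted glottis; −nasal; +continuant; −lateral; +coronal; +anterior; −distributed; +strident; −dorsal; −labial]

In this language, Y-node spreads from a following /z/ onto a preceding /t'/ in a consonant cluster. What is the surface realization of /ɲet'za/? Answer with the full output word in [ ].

The Y-node node dominates the terminals [voice], [constricted glottis].
The target acquires /z/'s values for everything under Y-node — [+voice], [−constricted glottis] — while keeping its own [spread glottis], [nasal], [continuant], ….
This feature bundle is that of [d], so /ɲet'za/ surfaces as [ɲedza].

[ɲedza]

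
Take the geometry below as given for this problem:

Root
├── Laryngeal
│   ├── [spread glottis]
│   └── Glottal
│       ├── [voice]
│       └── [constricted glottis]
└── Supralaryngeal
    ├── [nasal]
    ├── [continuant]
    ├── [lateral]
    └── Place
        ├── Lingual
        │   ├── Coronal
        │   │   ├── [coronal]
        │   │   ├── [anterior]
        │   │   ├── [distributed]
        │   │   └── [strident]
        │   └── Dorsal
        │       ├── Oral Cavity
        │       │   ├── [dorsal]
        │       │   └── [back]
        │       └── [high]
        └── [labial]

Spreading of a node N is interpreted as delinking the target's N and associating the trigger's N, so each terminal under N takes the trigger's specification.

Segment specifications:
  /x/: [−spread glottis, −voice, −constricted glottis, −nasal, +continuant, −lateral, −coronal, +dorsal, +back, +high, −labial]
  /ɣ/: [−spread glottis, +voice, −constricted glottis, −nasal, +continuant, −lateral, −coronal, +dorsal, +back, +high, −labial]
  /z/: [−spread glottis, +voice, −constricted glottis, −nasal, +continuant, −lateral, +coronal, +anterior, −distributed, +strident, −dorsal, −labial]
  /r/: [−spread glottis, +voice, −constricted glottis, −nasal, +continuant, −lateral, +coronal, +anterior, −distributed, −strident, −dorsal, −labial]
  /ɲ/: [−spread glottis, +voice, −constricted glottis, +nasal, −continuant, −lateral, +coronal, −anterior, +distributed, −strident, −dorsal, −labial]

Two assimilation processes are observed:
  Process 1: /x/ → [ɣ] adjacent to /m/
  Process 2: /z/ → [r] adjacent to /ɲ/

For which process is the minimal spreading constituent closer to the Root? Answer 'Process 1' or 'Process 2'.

Process 1: the feature that changes is [voice]; the minimal node is [voice] (depth 3).
Process 2 alters [strident]; the lowest dominating node is [strident] (depth 5 from Root).
[voice] (depth 3) sits above [strident] (depth 5), making Process 1 the one with the higher spreading node.

Process 1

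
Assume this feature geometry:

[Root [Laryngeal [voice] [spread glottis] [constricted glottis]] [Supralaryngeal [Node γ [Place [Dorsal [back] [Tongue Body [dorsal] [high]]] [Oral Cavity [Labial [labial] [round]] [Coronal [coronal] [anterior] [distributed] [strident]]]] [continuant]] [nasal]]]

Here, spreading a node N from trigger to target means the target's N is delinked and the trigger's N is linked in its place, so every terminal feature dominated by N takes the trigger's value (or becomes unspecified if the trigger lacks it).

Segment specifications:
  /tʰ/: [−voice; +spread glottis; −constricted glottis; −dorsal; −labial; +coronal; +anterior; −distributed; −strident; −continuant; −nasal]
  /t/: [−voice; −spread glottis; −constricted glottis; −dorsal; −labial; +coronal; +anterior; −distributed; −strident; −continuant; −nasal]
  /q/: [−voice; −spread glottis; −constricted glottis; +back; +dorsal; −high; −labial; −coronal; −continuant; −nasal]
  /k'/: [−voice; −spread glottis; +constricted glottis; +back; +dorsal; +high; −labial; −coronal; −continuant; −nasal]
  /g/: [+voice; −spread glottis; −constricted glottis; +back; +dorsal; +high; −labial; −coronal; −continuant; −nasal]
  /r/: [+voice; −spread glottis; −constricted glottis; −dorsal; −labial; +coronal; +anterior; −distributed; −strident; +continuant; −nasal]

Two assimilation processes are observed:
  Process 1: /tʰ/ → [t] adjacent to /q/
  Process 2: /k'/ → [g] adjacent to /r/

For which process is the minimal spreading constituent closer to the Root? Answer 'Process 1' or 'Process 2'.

Process 1: the feature that changes is [spread glottis]; the minimal node is [spread glottis] (depth 2).
Process 2 alters [voice], [constricted glottis]; the lowest common ancestor is Laryngeal (depth 1 from Root).
Laryngeal (depth 1) sits above [spread glottis] (depth 2), making Process 2 the one with the higher spreading node.

Process 2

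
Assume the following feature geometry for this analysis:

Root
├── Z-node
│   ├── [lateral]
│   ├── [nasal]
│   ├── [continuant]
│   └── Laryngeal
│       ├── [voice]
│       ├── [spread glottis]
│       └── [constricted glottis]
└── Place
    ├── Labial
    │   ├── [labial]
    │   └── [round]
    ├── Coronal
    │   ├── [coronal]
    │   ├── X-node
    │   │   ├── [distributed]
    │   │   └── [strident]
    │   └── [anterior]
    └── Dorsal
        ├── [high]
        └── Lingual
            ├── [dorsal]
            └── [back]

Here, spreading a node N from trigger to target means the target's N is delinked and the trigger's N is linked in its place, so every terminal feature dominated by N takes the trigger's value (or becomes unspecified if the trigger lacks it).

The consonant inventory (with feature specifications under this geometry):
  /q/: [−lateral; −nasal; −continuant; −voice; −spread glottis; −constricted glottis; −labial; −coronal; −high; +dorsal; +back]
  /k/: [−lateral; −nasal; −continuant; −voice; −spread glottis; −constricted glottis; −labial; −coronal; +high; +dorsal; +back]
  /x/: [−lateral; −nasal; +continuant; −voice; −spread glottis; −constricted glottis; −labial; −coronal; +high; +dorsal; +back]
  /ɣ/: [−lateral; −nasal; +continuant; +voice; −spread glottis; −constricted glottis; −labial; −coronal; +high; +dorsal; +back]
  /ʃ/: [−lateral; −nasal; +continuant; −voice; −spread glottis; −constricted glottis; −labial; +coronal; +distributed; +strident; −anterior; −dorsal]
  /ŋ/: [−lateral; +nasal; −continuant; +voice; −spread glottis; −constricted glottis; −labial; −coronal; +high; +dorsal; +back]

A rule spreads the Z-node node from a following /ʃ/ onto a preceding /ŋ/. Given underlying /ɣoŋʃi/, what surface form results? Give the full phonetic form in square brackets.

[ɣoxʃi]

Terminals under Z-node in this geometry: [lateral], [nasal], [continuant], [voice], [spread glottis], [constricted glottis].
After delinking /ŋ/'s Z-node and linking /ʃ/'s, the affected terminals become [−lateral], [−nasal], [+continuant], [−voice], [−spread glottis], [−constricted glottis]; [labial], [coronal], [high], … (outside Z-node) are retained from /ŋ/.
This feature bundle is that of [x], so /ɣoŋʃi/ surfaces as [ɣoxʃi].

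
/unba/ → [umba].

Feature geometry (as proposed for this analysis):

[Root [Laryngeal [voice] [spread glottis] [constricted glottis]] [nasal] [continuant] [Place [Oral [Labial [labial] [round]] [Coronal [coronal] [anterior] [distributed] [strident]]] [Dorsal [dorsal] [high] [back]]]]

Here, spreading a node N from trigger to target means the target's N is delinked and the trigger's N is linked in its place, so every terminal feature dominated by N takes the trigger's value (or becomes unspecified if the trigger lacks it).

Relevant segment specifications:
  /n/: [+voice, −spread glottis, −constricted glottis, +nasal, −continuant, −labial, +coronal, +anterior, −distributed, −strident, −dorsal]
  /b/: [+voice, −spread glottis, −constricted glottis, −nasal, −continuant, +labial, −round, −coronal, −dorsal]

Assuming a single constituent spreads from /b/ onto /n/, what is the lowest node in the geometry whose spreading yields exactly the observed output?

The alternation /n/ → [m] changes [labial], [round], [coronal], [anterior], [distributed], [strident] and nothing else.
These terminals are all dominated by Oral, and no proper subconstituent of Oral covers them all; Oral is their lowest common ancestor.
If Oral spreads, every terminal under it takes /b/'s value, producing [m] as observed.
[nasal] stays as in /n/ although /b/ differs there, so no node dominating it spread; among the remaining candidates Oral is the lowest that derives the output.

Oral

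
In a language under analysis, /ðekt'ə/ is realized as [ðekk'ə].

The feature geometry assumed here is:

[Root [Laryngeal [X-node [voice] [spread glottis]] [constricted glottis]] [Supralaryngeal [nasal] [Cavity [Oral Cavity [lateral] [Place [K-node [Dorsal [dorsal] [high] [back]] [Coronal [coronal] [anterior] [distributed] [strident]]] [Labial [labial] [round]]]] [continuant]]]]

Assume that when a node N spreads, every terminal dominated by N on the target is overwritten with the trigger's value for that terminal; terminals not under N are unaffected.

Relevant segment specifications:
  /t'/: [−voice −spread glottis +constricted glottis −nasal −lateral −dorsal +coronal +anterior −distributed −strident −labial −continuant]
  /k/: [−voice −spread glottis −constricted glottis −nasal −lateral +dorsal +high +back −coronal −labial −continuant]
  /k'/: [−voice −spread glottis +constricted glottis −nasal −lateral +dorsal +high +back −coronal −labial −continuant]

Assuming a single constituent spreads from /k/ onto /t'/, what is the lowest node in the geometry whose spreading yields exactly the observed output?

Feature comparison: [coronal], [anterior], [distributed], [strident], [dorsal], [high], [back] differ between /t'/ and [k']; the remaining terminals match.
The smallest constituent containing every changed terminal is K-node — each of its daughters lacks at least one of the affected features.
Spreading K-node from /k/ overwrites each of those terminals with /k/'s values, yielding exactly [k'].
[constricted glottis] stays as in /t'/ although /k/ differs there, so no node dominating it spread; among the remaining candidates K-node is the lowest that derives the output.

K-node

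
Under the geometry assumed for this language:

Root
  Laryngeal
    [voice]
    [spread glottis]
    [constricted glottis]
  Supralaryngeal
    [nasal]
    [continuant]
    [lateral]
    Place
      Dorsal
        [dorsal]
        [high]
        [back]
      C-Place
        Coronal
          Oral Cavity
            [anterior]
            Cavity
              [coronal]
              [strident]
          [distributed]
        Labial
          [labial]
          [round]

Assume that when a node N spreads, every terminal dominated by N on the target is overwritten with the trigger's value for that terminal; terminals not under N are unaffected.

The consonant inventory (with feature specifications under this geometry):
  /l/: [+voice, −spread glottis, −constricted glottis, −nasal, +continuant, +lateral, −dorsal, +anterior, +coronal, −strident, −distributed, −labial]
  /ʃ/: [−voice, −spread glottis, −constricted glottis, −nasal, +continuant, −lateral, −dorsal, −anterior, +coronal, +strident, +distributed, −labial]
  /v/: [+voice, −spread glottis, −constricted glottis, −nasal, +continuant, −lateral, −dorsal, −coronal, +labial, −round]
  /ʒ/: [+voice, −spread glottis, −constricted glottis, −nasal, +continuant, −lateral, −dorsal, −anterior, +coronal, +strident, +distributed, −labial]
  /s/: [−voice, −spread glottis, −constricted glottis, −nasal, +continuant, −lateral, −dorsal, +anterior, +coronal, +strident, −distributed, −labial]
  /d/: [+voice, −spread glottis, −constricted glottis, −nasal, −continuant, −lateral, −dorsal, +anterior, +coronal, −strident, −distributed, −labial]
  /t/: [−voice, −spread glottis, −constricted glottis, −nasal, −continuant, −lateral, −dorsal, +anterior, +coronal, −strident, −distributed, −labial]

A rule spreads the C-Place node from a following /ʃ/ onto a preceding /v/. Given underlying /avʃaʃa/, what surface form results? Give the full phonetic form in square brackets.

[aʒʃaʃa]

Terminals under C-Place in this geometry: [anterior], [coronal], [strident], [distributed], [labial], [round].
Spreading C-Place from /ʃ/ onto /v/ replaces those values with /ʃ/'s: [−anterior], [+coronal], [+strident], [+distributed], [−labial]. Features outside C-Place ([voice], [spread glottis], [constricted glottis], …) stay as in /v/.
Among the inventory, only /ʒ/ has exactly this specification, giving the surface form [aʒʃaʃa].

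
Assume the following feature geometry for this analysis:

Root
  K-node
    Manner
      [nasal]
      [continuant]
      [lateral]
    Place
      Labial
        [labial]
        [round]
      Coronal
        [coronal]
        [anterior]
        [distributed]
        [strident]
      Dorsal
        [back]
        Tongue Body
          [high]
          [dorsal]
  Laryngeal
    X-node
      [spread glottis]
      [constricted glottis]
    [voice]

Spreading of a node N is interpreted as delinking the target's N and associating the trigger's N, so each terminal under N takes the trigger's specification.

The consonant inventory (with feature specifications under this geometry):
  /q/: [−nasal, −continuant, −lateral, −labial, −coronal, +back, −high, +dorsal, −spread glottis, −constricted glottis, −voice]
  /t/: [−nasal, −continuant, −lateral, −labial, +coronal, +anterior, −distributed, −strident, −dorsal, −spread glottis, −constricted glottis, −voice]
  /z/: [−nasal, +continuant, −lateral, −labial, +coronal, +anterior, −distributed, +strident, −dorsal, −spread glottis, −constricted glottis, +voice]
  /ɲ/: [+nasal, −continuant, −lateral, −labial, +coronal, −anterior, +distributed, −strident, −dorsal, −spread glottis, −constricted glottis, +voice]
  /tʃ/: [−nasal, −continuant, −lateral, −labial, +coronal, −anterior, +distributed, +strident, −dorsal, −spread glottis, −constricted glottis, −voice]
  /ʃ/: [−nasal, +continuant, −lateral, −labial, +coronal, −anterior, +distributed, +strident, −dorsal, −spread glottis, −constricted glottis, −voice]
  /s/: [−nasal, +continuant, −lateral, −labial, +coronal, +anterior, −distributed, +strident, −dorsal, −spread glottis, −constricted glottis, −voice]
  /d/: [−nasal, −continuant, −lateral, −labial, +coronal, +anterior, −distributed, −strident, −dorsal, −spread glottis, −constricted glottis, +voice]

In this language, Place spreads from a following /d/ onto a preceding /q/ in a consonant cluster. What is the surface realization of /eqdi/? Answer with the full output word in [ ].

Terminals under Place in this geometry: [labial], [round], [coronal], [anterior], [distributed], [strident], [back], [high], [dorsal].
After delinking /q/'s Place and linking /d/'s, the affected terminals become [−labial], [+coronal], [+anterior], [−distributed], [−strident], [−dorsal]; [nasal], [continuant], [lateral], … (outside Place) are retained from /q/.
The resulting bundle matches /t/ in the inventory; substituting it for /q/ gives [etdi].

[etdi]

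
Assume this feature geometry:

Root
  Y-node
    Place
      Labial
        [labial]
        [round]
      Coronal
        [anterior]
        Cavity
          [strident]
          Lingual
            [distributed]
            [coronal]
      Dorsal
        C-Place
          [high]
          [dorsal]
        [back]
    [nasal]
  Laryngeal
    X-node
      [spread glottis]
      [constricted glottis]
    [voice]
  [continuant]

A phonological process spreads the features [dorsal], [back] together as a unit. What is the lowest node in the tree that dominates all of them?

Dorsal

[dorsal]: Root ▹ Y-node ▹ Place ▹ Dorsal ▹ C-Place ▹ [dorsal].
[back]: Root ▹ Y-node ▹ Place ▹ Dorsal ▹ [back].
These paths first converge at Dorsal; no daughter of Dorsal dominates all 2 features, so Dorsal is the minimal constituent.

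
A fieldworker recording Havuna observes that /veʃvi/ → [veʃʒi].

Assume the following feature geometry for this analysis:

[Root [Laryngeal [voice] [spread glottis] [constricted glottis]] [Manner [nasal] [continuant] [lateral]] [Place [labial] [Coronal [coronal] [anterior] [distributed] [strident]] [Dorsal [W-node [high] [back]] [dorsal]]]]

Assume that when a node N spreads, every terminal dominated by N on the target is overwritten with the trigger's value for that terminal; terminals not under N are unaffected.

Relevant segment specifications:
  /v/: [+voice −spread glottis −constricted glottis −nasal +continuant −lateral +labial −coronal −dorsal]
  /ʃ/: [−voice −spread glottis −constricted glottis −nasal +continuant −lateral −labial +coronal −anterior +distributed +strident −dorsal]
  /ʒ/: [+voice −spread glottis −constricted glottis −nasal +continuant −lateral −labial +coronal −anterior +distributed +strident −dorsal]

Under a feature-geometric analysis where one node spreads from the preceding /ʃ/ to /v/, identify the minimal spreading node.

Comparing /v/ with its surface form [ʒ], the features that change are [labial], [coronal], [anterior], [distributed], [strident].
Tracing each changed feature up the tree, the paths first meet at Place; any lower node misses at least one of them.
Delinking /v/'s Place and associating /ʃ/'s Place gives precisely the feature bundle of [ʒ].
[voice] — on which /ʃ/ differs from /v/ — is unchanged, so Root cannot have spread; the constituent is no larger than Place.

Place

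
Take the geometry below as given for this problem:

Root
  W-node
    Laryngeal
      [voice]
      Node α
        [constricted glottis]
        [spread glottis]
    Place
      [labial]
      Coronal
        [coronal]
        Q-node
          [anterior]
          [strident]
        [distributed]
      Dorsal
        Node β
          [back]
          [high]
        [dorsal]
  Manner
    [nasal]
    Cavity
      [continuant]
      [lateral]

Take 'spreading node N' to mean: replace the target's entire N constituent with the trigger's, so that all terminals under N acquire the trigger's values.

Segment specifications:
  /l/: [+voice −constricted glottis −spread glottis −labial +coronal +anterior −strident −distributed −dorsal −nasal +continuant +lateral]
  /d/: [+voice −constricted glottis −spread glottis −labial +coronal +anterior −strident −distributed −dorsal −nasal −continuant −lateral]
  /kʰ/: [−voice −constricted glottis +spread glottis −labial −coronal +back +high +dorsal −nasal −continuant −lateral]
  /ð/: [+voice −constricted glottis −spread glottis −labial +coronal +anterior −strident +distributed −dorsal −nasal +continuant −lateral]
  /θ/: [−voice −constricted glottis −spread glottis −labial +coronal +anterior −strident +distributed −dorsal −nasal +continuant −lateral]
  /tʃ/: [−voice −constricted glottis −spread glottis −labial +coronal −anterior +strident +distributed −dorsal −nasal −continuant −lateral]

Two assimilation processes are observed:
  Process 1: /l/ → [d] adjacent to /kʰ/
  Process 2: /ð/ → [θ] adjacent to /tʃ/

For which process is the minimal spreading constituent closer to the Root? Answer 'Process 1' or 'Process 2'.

Process 1 alters [continuant], [lateral]; the lowest common ancestor is Cavity (depth 2 from Root).
In Process 2, [voice] changes, so the minimal spreading node is [voice] at depth 3.
Cavity (depth 2) sits above [voice] (depth 3), making Process 1 the one with the higher spreading node.

Process 1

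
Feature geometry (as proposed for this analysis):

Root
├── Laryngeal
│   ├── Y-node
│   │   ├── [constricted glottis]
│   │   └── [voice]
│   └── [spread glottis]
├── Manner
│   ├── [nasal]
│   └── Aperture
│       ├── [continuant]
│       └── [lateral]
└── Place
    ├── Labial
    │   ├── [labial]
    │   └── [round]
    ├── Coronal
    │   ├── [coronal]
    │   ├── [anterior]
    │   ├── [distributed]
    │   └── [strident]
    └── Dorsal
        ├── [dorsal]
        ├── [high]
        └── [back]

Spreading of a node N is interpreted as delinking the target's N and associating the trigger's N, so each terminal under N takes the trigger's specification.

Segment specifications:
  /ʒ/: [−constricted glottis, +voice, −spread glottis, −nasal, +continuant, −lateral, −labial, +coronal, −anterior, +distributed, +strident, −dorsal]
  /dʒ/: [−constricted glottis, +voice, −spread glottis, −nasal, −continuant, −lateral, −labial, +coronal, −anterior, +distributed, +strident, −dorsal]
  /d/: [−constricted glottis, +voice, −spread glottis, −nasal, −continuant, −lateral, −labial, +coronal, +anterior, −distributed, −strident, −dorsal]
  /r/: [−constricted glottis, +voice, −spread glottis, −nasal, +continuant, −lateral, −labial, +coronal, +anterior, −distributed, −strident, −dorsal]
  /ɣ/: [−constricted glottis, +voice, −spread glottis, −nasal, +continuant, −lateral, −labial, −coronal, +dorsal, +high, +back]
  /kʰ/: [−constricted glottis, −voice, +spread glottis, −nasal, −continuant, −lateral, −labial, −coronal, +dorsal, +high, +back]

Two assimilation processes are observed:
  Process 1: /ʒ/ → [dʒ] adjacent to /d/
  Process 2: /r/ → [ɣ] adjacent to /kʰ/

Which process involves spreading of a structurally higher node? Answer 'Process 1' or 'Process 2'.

Process 2

Process 1: the feature that changes is [continuant]; the minimal node is [continuant] (depth 3).
In Process 2, [coronal], [anterior], [distributed], [strident], [dorsal], [high], [back] change, so the minimal spreading node is Place at depth 1.
Depth 1 < depth 3; Process 2 involves the structurally higher constituent Place.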